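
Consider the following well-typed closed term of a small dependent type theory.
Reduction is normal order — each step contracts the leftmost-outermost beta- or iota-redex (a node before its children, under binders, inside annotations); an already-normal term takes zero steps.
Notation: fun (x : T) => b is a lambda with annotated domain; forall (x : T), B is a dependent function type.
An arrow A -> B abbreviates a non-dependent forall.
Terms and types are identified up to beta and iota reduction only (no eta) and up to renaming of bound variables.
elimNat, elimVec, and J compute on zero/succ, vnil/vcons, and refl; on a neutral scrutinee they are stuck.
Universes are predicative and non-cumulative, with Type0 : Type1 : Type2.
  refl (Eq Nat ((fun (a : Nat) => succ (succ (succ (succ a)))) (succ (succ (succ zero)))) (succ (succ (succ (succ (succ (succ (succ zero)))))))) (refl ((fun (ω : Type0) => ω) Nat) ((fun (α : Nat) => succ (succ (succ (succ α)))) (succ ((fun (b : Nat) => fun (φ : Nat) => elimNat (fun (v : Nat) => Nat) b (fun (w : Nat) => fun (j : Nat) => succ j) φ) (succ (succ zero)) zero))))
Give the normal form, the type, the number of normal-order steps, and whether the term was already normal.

resulting normal form:
  refl (Eq Nat (succ (succ (succ (succ (succ (succ (succ zero))))))) (succ (succ (succ (succ (succ (succ (succ zero)))))))) (refl Nat (succ (succ (succ (succ (succ (succ (succ zero))))))))
inferred type:
  Eq (Eq Nat (succ (succ (succ (succ (succ (succ (succ zero))))))) (succ (succ (succ (succ (succ (succ (succ zero)))))))) (refl Nat (succ (succ (succ (succ (succ (succ (succ zero)))))))) (refl Nat (succ (succ (succ (succ (succ (succ (succ zero))))))))
reduction steps (normal order): 6
already normal: no
first contracted redex: a beta-redex


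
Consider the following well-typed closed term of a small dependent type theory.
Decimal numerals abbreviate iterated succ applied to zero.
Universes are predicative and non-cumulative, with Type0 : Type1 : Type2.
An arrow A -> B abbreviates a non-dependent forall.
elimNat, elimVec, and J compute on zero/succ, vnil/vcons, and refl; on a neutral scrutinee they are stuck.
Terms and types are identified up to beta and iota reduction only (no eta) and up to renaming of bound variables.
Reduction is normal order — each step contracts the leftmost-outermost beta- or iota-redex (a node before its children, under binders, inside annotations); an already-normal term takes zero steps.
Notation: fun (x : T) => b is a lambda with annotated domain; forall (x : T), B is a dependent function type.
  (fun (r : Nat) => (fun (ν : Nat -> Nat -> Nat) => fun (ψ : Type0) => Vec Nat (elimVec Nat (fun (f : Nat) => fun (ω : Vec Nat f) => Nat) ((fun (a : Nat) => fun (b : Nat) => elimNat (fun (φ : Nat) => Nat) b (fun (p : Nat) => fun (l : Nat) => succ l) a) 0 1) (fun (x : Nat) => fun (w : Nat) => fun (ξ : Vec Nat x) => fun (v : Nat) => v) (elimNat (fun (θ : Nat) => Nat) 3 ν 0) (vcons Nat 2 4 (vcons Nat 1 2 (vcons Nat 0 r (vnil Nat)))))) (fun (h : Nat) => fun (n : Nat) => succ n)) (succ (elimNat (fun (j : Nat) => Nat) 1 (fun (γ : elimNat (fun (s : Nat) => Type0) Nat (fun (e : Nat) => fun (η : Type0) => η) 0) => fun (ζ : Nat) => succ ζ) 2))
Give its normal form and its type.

reduced normal form:
  fun (r : Type0) => Vec Nat 1
inferred type:
  Type0 -> Type0


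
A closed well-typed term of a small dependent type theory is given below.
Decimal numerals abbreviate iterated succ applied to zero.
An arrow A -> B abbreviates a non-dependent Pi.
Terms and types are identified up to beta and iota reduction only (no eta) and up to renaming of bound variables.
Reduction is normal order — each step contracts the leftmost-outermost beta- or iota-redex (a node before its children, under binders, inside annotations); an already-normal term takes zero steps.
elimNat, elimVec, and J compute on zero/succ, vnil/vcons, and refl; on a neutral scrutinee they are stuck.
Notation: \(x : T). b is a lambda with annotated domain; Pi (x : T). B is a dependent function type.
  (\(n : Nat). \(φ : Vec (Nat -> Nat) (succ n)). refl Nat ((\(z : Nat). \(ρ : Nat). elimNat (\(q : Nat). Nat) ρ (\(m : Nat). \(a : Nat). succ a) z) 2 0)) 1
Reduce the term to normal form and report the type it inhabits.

reduced normal form:
  \(n : Vec (Nat -> Nat) 2). refl Nat 2
inferred type:
  Vec (Nat -> Nat) 2 -> Eq Nat 2 2
observation: normalization takes exactly 10 steps under the normal-order strategy.


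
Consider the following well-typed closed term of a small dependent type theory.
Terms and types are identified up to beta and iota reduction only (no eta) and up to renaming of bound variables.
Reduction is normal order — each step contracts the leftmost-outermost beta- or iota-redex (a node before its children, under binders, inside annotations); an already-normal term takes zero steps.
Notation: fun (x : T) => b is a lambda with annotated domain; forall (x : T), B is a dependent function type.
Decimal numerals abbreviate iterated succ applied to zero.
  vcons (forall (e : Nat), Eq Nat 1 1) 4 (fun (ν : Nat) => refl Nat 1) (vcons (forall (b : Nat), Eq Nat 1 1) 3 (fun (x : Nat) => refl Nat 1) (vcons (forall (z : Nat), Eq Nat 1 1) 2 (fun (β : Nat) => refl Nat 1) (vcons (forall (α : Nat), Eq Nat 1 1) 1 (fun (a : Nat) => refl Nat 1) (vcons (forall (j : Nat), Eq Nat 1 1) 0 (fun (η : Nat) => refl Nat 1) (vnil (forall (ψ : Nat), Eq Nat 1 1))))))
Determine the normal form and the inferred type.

reduced normal form:
  vcons (forall (e : Nat), Eq Nat 1 1) 4 (fun (ν : Nat) => refl Nat 1) (vcons (forall (b : Nat), Eq Nat 1 1) 3 (fun (x : Nat) => refl Nat 1) (vcons (forall (z : Nat), Eq Nat 1 1) 2 (fun (β : Nat) => refl Nat 1) (vcons (forall (α : Nat), Eq Nat 1 1) 1 (fun (a : Nat) => refl Nat 1) (vcons (forall (j : Nat), Eq Nat 1 1) 0 (fun (η : Nat) => refl Nat 1) (vnil (forall (ψ : Nat), Eq Nat 1 1))))))
inferred type:
  Vec (forall (e : Nat), Eq Nat 1 1) 5
observation: no redex remains anywhere in the term; it is its own normal form.


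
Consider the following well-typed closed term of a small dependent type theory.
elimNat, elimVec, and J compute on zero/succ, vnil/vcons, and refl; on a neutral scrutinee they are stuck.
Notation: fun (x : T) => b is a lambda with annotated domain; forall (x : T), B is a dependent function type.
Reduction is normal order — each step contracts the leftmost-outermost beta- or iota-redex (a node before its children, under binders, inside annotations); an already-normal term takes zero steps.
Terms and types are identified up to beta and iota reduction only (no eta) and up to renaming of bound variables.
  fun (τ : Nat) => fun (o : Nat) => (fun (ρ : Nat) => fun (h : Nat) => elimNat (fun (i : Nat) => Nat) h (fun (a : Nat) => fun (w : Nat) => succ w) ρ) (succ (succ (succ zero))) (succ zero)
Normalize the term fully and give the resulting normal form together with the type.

normal form:
  fun (τ : Nat) => fun (o : Nat) => succ (succ (succ (succ zero)))
inferred type:
  forall (τ : Nat), forall (o : Nat), Nat


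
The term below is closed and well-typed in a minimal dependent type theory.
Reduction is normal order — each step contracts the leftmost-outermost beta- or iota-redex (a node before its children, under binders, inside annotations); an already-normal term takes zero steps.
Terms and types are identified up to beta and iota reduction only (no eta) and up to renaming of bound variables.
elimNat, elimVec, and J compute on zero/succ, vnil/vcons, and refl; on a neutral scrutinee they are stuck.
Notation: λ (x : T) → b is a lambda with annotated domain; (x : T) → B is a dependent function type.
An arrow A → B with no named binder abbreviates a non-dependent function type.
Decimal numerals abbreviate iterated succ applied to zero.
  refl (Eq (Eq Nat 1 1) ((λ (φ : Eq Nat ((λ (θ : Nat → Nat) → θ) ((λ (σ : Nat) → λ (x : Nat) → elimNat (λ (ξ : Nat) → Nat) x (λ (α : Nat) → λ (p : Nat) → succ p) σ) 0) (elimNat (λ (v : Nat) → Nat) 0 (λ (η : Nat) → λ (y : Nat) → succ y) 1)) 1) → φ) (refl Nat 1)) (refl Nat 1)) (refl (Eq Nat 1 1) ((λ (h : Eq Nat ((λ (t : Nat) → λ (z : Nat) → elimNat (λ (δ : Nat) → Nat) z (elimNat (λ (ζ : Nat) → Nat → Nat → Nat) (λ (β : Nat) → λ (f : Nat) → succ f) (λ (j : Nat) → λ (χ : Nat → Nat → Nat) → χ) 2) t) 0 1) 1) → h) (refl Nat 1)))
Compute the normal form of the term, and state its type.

resulting normal form:
  refl (Eq (Eq Nat 1 1) (refl Nat 1) (refl Nat 1)) (refl (Eq Nat 1 1) (refl Nat 1))
type:
  Eq (Eq (Eq Nat 1 1) (refl Nat 1) (refl Nat 1)) (refl (Eq Nat 1 1) (refl Nat 1)) (refl (Eq Nat 1 1) (refl Nat 1))
observation: the term reaches its normal form after 2 normal-order steps.


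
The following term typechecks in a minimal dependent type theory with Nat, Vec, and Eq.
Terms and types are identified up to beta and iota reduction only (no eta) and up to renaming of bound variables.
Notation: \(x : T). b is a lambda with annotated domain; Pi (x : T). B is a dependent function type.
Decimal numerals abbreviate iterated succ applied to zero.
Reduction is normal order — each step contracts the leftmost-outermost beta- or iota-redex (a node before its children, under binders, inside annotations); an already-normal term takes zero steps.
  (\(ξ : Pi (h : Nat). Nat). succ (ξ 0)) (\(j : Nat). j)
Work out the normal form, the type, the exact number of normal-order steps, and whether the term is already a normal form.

normal form:
  1
inferred type:
  Nat
normal-order step count: 2
already normal: no
first redex: a beta-redex


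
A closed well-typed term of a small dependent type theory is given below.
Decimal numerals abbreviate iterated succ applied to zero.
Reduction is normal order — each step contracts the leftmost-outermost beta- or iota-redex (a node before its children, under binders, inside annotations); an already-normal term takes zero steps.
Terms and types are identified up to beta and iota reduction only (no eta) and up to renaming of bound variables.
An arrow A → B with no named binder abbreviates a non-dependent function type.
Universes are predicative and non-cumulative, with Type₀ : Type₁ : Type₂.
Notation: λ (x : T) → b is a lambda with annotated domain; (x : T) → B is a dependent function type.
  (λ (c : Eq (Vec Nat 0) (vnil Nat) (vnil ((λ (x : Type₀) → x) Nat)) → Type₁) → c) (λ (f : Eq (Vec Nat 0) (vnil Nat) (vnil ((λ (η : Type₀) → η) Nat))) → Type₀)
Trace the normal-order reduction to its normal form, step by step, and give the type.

normal-order reduction:
  (λ (c : Eq (Vec Nat 0) (vnil Nat) (vnil ((λ (x : Type₀) → x) Nat)) → Type₁) → c) (λ (f : Eq (Vec Nat 0) (vnil Nat) (vnil ((λ (η : Type₀) → η) Nat))) → Type₀)
  ~> λ (c : Eq (Vec Nat 0) (vnil Nat) (vnil ((λ (x : Type₀) → x) Nat))) → Type₀
  ~> λ (c : Eq (Vec Nat 0) (vnil Nat) (vnil Nat)) → Type₀
inferred type:
  Eq (Vec Nat 0) (vnil Nat) (vnil Nat) → Type₁


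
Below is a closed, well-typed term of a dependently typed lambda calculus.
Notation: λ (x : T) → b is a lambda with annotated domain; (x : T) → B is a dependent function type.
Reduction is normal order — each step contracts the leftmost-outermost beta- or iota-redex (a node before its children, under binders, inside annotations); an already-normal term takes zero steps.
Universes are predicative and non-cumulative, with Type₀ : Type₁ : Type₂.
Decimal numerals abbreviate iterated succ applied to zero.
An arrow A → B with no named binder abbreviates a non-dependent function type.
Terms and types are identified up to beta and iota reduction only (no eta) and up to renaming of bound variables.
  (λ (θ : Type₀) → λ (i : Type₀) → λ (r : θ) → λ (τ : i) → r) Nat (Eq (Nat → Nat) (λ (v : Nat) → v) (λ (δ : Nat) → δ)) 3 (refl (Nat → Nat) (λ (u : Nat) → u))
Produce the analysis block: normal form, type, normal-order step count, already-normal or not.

normal form:
  3
inferred type:
  Nat
steps to reach normal form (normal order): 4
started in normal form: no
first contracted redex: a beta-redex


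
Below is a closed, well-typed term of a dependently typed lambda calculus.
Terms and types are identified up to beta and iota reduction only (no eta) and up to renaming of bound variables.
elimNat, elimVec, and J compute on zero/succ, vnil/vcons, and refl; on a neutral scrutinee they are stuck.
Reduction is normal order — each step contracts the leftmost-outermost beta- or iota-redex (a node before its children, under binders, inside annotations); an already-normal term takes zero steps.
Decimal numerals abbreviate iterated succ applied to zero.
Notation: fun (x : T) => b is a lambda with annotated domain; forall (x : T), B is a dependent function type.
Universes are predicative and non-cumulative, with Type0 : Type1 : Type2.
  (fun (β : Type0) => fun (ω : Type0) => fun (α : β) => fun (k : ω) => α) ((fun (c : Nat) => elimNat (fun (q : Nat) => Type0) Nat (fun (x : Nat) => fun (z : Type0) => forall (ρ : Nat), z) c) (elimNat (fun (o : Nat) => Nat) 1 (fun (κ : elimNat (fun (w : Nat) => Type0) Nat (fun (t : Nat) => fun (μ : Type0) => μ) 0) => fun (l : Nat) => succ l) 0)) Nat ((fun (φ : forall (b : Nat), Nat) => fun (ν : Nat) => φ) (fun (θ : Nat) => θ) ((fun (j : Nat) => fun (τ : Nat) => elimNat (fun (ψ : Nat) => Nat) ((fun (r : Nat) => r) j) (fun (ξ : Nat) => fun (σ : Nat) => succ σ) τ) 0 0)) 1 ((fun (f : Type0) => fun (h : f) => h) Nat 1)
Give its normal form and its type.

resulting normal form:
  1
type:
  Nat


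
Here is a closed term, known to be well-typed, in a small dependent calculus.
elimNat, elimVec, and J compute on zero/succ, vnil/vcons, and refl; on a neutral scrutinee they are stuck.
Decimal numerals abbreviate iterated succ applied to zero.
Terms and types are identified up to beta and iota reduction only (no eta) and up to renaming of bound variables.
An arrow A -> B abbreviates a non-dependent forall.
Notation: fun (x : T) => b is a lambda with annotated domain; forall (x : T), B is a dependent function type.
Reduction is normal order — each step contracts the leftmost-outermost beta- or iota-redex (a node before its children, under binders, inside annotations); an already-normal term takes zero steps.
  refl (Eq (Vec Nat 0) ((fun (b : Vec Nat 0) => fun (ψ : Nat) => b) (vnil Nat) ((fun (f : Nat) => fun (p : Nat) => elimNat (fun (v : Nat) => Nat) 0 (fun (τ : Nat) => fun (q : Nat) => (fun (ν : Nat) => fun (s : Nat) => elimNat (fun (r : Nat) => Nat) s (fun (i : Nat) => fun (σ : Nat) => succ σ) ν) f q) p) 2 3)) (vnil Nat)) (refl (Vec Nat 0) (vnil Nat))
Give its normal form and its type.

reduced normal form:
  refl (Eq (Vec Nat 0) (vnil Nat) (vnil Nat)) (refl (Vec Nat 0) (vnil Nat))
type:
  Eq (Eq (Vec Nat 0) (vnil Nat) (vnil Nat)) (refl (Vec Nat 0) (vnil Nat)) (refl (Vec Nat 0) (vnil Nat))


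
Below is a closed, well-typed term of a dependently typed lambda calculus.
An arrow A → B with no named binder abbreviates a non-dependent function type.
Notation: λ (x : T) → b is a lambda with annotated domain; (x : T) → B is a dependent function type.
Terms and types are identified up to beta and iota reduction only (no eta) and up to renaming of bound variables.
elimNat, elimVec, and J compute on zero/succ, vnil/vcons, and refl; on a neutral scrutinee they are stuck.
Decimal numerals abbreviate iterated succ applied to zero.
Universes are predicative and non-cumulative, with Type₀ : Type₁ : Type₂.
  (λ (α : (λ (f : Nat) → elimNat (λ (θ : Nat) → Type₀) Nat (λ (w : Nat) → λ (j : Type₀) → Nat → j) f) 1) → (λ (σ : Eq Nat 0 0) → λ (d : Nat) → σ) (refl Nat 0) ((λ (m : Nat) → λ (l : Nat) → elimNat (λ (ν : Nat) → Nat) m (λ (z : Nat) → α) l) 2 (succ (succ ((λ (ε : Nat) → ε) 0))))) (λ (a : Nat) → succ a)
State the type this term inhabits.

type:
  Eq Nat 0 0


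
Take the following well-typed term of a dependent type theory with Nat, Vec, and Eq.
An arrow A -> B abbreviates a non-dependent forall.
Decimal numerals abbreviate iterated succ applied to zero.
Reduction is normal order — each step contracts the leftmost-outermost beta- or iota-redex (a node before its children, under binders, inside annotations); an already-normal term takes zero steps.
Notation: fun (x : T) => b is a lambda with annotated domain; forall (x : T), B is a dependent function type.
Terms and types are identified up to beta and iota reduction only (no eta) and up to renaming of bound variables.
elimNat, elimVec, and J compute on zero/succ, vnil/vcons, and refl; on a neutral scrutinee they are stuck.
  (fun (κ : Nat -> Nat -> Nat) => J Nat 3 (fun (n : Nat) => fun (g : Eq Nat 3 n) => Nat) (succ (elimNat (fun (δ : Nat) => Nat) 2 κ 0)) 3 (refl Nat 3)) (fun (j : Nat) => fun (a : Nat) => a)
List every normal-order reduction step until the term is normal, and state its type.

reduction (normal order):
  (fun (κ : Nat -> Nat -> Nat) => J Nat 3 (fun (n : Nat) => fun (g : Eq Nat 3 n) => Nat) (succ (elimNat (fun (δ : Nat) => Nat) 2 κ 0)) 3 (refl Nat 3)) (fun (j : Nat) => fun (a : Nat) => a)
  ~> J Nat 3 (fun (κ : Nat) => fun (n : Eq Nat 3 κ) => Nat) (succ (elimNat (fun (g : Nat) => Nat) 2 (fun (δ : Nat) => fun (j : Nat) => j) 0)) 3 (refl Nat 3)
  ~> succ (elimNat (fun (κ : Nat) => Nat) 2 (fun (n : Nat) => fun (g : Nat) => g) 0)
  ~> 3
the term's type:
  Nat


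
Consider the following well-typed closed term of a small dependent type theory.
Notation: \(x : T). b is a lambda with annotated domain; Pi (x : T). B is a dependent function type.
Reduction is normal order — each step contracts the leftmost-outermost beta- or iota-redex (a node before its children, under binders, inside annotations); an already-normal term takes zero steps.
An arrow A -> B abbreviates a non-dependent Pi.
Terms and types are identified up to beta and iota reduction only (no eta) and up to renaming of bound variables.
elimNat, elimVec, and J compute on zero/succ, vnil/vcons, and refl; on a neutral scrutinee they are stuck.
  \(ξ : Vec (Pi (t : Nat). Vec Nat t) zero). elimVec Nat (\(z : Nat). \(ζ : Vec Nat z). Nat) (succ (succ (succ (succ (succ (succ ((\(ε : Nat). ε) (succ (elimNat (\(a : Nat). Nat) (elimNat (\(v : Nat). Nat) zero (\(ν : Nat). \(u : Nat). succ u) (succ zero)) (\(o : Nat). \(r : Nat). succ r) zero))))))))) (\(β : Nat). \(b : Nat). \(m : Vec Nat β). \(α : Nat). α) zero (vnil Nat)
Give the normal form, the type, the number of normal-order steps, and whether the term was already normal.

resulting normal form:
  \(ξ : Vec (Pi (t : Nat). Vec Nat t) zero). succ (succ (succ (succ (succ (succ (succ (succ zero)))))))
the term's type:
  Vec (Pi (ξ : Nat). Vec Nat ξ) zero -> Nat
reduction steps (normal order): 7
already normal: no
first contracted redex: an elimVec iota-redex


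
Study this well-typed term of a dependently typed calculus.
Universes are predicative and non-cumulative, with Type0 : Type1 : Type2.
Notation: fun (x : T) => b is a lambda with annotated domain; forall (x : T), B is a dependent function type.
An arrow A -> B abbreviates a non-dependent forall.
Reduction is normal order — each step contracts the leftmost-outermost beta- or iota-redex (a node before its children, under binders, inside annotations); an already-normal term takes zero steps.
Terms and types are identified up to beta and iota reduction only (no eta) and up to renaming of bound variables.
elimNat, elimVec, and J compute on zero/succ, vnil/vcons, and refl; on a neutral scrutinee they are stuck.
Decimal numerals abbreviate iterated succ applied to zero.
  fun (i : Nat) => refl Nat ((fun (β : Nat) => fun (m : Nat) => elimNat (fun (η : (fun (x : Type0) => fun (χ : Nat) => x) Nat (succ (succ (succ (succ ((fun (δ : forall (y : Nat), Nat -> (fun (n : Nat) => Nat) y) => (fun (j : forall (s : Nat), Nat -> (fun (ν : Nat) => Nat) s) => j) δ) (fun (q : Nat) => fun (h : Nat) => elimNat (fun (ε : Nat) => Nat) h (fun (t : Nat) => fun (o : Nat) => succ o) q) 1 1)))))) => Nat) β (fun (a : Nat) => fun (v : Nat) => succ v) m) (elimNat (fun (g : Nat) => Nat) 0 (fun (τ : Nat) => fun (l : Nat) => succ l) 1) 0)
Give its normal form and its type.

reduced normal form:
  fun (i : Nat) => refl Nat 1
inferred type:
  Nat -> Eq Nat 1 1
observation: 7 normal-order steps separate the term from its normal form.


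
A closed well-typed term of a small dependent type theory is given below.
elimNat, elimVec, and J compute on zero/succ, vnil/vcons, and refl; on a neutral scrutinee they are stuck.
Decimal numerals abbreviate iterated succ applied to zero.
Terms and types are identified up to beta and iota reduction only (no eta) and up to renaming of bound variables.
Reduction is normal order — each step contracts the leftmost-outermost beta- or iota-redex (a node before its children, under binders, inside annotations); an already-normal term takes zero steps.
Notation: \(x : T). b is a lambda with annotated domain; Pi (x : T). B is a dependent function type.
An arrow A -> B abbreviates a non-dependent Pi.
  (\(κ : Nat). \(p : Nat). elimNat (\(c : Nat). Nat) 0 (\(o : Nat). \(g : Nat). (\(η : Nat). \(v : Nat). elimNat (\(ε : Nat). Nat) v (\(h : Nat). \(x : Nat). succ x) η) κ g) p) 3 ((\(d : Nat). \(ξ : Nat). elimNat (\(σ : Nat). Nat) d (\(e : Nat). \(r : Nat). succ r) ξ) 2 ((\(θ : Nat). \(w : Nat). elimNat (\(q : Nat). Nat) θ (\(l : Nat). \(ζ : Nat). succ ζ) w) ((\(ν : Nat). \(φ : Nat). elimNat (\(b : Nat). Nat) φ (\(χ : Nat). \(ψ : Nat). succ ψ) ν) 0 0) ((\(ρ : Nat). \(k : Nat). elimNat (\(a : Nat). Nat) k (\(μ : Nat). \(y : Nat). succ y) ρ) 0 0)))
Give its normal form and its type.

reduced normal form:
  6
the term's type:
  Nat
observation: contracting a beta-redex first, the term normalizes in 33 steps.


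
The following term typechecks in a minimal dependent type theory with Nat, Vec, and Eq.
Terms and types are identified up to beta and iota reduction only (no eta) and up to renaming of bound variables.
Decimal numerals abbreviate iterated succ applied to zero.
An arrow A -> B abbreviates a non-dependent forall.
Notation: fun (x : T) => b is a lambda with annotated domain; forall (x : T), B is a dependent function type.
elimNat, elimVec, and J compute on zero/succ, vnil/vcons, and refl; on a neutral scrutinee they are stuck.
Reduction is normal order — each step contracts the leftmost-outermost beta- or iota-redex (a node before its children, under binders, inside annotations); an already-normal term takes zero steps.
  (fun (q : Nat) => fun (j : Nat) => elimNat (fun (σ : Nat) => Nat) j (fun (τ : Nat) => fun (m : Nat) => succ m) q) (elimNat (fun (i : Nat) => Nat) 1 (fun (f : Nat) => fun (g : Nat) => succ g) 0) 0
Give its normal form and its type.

resulting normal form:
  1
the term's type:
  Nat
observation: normalization takes exactly 7 steps under the normal-order strategy.


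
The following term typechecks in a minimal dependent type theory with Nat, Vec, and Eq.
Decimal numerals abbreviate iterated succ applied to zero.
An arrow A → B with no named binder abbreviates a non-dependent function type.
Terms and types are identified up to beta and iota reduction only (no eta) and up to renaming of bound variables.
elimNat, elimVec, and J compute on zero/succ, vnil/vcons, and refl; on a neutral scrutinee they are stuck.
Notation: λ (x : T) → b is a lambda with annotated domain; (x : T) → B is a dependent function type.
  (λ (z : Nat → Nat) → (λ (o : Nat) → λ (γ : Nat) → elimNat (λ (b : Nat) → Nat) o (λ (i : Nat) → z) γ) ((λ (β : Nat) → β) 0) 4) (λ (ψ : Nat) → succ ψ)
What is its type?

the term's type:
  Nat


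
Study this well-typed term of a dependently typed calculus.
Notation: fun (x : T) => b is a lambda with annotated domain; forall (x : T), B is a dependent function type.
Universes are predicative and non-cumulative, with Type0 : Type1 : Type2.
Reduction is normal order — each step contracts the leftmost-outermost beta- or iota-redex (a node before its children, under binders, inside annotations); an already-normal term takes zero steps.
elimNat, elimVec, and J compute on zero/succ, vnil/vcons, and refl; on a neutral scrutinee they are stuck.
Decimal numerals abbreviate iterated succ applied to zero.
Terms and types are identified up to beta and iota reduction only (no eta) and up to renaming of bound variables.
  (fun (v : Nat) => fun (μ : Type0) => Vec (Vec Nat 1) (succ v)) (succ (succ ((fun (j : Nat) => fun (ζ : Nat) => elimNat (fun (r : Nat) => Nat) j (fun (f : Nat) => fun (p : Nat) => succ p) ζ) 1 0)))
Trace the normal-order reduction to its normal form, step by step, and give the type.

normal-order reduction:
  (fun (v : Nat) => fun (μ : Type0) => Vec (Vec Nat 1) (succ v)) (succ (succ ((fun (j : Nat) => fun (ζ : Nat) => elimNat (fun (r : Nat) => Nat) j (fun (f : Nat) => fun (p : Nat) => succ p) ζ) 1 0)))
  ~> fun (v : Type0) => Vec (Vec Nat 1) (succ (succ (succ ((fun (μ : Nat) => fun (j : Nat) => elimNat (fun (ζ : Nat) => Nat) μ (fun (r : Nat) => fun (f : Nat) => succ f) j) 1 0))))
  ~> fun (v : Type0) => Vec (Vec Nat 1) (succ (succ (succ ((fun (μ : Nat) => elimNat (fun (j : Nat) => Nat) 1 (fun (ζ : Nat) => fun (r : Nat) => succ r) μ) 0))))
  ~> fun (v : Type0) => Vec (Vec Nat 1) (succ (succ (succ (elimNat (fun (μ : Nat) => Nat) 1 (fun (j : Nat) => fun (ζ : Nat) => succ ζ) 0))))
  ~> fun (v : Type0) => Vec (Vec Nat 1) 4
the term's type:
  forall (v : Type0), Type0


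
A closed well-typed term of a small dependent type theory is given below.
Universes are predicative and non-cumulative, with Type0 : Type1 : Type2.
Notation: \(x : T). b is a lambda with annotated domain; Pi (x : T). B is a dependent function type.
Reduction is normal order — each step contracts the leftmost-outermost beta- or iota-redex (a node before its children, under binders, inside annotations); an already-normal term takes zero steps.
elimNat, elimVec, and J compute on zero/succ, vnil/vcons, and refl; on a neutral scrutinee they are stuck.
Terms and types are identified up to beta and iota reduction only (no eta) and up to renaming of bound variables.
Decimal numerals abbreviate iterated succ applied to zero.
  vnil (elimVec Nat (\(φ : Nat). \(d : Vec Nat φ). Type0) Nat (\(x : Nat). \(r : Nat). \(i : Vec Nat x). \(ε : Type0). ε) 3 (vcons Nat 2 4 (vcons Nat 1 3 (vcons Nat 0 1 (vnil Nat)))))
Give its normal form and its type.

resulting normal form:
  vnil Nat
the term's type:
  Vec Nat 0
observation: 16 normal-order steps normalize the term, beginning with an elimVec iota-redex.


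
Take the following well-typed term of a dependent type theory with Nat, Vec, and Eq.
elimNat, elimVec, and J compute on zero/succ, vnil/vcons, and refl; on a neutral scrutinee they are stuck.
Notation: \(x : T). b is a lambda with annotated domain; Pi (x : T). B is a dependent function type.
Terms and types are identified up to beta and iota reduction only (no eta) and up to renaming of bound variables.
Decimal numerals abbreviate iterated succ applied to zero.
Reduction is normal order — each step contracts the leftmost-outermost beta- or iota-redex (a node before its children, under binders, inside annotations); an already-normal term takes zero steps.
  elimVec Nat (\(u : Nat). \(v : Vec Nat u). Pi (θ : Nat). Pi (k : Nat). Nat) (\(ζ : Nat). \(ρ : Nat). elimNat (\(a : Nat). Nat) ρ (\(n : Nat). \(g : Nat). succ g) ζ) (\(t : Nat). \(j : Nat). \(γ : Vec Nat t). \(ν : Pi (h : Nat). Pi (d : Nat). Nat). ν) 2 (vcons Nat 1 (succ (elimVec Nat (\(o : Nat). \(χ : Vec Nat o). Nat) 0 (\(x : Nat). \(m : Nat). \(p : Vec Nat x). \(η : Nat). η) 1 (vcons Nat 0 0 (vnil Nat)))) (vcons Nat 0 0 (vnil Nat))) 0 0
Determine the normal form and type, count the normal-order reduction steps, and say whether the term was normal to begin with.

reduced normal form:
  0
type:
  Nat
steps to reach normal form (normal order): 14
term was already normal: no
first contracted redex: an elimVec iota-redex


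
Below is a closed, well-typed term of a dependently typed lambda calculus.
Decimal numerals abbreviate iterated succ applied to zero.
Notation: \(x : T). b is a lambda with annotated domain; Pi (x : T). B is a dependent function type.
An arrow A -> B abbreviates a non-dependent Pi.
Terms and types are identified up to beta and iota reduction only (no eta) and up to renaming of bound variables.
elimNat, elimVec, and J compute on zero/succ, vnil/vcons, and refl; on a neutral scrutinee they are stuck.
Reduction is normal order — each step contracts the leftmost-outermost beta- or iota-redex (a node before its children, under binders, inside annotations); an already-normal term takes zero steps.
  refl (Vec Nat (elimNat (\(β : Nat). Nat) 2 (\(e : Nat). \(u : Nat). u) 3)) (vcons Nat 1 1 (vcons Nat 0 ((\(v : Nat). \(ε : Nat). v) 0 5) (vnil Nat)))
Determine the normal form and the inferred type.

resulting normal form:
  refl (Vec Nat 2) (vcons Nat 1 1 (vcons Nat 0 0 (vnil Nat)))
inferred type:
  Eq (Vec Nat 2) (vcons Nat 1 1 (vcons Nat 0 0 (vnil Nat))) (vcons Nat 1 1 (vcons Nat 0 0 (vnil Nat)))


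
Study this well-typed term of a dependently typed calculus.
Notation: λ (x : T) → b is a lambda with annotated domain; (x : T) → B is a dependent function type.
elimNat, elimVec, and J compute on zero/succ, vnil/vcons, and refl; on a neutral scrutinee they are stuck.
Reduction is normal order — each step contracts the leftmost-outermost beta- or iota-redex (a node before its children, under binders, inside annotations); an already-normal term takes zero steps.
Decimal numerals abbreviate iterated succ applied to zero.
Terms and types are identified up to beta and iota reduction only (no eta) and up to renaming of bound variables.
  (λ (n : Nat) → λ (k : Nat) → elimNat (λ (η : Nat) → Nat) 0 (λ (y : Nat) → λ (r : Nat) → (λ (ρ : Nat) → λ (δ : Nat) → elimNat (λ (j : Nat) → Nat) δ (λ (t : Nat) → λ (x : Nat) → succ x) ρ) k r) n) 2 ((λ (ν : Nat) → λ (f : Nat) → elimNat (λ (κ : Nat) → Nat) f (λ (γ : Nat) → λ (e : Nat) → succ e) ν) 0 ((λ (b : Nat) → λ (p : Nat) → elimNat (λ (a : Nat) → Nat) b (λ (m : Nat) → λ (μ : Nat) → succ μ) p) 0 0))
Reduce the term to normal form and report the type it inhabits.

resulting normal form:
  0
the term's type:
  Nat


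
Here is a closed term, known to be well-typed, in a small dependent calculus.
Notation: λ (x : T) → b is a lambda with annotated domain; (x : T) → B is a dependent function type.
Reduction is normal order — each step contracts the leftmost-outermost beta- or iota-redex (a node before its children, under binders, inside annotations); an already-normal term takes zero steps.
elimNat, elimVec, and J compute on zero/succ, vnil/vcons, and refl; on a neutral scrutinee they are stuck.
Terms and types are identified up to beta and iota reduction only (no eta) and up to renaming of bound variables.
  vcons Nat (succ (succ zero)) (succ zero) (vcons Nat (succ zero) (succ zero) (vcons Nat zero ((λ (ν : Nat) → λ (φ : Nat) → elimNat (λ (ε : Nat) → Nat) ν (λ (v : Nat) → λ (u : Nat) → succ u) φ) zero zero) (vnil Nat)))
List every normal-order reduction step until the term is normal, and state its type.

reduction (normal order):
  vcons Nat (succ (succ zero)) (succ zero) (vcons Nat (succ zero) (succ zero) (vcons Nat zero ((λ (ν : Nat) → λ (φ : Nat) → elimNat (λ (ε : Nat) → Nat) ν (λ (v : Nat) → λ (u : Nat) → succ u) φ) zero zero) (vnil Nat)))
  ~> vcons Nat (succ (succ zero)) (succ zero) (vcons Nat (succ zero) (succ zero) (vcons Nat zero ((λ (ν : Nat) → elimNat (λ (φ : Nat) → Nat) zero (λ (ε : Nat) → λ (v : Nat) → succ v) ν) zero) (vnil Nat)))
  ~> vcons Nat (succ (succ zero)) (succ zero) (vcons Nat (succ zero) (succ zero) (vcons Nat zero (elimNat (λ (ν : Nat) → Nat) zero (λ (φ : Nat) → λ (ε : Nat) → succ ε) zero) (vnil Nat)))
  ~> vcons Nat (succ (succ zero)) (succ zero) (vcons Nat (succ zero) (succ zero) (vcons Nat zero zero (vnil Nat)))
the term's type:
  Vec Nat (succ (succ (succ zero)))


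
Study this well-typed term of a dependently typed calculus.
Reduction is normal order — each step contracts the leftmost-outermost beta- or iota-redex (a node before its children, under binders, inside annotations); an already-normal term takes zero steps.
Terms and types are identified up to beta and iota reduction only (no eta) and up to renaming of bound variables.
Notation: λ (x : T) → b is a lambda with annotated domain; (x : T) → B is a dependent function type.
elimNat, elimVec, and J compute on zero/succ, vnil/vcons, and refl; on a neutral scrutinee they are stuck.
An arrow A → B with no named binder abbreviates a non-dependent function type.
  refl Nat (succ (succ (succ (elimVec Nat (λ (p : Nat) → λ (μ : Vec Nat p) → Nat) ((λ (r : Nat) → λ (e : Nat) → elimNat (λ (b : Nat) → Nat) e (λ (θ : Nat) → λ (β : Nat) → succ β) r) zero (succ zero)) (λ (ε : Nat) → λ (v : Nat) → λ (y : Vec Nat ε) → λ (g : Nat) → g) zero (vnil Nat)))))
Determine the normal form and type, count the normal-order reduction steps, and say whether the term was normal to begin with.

resulting normal form:
  refl Nat (succ (succ (succ (succ zero))))
inferred type:
  Eq Nat (succ (succ (succ (succ zero)))) (succ (succ (succ (succ zero))))
normal-order step count: 4
started in normal form: no
first contracted redex: an elimVec iota-redex


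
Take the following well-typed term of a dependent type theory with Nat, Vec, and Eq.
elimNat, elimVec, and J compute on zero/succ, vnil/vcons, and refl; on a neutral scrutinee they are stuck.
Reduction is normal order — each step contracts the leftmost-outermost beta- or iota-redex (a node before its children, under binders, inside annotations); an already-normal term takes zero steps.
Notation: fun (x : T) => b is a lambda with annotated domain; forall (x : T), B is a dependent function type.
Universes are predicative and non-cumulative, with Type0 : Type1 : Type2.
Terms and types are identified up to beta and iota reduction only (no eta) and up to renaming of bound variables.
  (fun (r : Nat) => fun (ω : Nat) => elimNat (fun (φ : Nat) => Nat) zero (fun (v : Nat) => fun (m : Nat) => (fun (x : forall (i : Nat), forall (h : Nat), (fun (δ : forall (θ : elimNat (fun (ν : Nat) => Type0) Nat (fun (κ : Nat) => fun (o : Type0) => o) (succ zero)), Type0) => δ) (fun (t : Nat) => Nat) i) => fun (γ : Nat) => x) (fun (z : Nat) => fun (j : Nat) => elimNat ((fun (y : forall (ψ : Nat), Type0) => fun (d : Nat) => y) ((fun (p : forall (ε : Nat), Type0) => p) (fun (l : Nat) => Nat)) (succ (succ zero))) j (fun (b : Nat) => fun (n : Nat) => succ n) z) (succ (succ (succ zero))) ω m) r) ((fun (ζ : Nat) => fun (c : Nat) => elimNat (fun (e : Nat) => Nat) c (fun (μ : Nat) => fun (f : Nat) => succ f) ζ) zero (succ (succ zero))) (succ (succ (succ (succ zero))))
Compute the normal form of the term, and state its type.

normal form:
  succ (succ (succ (succ (succ (succ (succ (succ zero)))))))
inferred type:
  Nat


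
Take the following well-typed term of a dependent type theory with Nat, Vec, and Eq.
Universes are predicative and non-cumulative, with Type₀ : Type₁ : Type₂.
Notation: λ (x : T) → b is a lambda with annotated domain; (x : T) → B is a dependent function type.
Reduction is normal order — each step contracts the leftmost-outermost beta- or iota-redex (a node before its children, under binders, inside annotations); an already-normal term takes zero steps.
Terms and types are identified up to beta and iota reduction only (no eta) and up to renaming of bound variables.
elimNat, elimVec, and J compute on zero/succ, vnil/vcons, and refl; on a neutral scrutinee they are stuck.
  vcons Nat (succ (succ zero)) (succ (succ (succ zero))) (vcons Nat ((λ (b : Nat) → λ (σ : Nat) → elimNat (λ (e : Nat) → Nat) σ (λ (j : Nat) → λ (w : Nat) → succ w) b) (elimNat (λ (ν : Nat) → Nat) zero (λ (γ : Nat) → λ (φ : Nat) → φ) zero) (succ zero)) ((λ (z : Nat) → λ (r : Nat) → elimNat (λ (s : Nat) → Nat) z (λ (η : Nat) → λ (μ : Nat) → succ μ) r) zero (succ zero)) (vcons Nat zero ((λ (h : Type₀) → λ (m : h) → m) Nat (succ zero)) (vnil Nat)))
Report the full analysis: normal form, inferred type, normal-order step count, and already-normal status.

reduced normal form:
  vcons Nat (succ (succ zero)) (succ (succ (succ zero))) (vcons Nat (succ zero) (succ zero) (vcons Nat zero (succ zero) (vnil Nat)))
the term's type:
  Vec Nat (succ (succ (succ zero)))
steps to reach normal form (normal order): 12
already normal: no
first redex: a beta-redex


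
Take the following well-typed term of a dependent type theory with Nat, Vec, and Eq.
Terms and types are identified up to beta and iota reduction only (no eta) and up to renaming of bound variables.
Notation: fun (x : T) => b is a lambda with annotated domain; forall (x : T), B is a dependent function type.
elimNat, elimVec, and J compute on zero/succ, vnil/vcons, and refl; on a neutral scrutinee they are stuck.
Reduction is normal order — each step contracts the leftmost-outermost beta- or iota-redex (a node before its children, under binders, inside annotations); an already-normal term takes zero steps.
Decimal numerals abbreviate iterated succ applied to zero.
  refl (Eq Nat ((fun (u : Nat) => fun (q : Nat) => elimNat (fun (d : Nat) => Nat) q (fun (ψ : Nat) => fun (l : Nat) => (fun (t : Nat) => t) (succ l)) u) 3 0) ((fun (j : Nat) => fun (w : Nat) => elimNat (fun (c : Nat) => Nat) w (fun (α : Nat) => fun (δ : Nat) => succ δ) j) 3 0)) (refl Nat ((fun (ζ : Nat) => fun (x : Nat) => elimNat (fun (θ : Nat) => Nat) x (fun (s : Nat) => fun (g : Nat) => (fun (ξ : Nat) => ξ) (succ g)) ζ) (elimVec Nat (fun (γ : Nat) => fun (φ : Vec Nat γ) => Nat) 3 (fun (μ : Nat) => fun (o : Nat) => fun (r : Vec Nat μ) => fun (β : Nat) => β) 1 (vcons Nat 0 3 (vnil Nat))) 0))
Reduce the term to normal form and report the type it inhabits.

normal form:
  refl (Eq Nat 3 3) (refl Nat 3)
the term's type:
  Eq (Eq Nat 3 3) (refl Nat 3) (refl Nat 3)
observation: 46 normal-order steps separate the term from its normal form.


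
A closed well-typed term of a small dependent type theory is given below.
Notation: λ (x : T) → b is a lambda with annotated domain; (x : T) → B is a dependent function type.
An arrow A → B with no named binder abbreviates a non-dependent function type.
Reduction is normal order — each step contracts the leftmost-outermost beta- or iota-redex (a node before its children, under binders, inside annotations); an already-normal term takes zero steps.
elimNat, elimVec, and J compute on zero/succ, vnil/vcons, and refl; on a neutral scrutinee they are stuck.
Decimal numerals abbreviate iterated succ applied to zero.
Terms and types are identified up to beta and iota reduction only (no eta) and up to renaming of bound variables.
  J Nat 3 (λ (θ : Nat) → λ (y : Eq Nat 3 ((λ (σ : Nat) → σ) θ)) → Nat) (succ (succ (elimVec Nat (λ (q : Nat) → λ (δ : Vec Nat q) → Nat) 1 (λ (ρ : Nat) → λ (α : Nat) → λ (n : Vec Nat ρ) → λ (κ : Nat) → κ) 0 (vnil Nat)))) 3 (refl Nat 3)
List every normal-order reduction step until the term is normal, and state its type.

normal-order reduction sequence:
  J Nat 3 (λ (θ : Nat) → λ (y : Eq Nat 3 ((λ (σ : Nat) → σ) θ)) → Nat) (succ (succ (elimVec Nat (λ (q : Nat) → λ (δ : Vec Nat q) → Nat) 1 (λ (ρ : Nat) → λ (α : Nat) → λ (n : Vec Nat ρ) → λ (κ : Nat) → κ) 0 (vnil Nat)))) 3 (refl Nat 3)
  ~> succ (succ (elimVec Nat (λ (θ : Nat) → λ (y : Vec Nat θ) → Nat) 1 (λ (σ : Nat) → λ (q : Nat) → λ (δ : Vec Nat σ) → λ (ρ : Nat) → ρ) 0 (vnil Nat)))
  ~> 3
the term's type:
  Nat


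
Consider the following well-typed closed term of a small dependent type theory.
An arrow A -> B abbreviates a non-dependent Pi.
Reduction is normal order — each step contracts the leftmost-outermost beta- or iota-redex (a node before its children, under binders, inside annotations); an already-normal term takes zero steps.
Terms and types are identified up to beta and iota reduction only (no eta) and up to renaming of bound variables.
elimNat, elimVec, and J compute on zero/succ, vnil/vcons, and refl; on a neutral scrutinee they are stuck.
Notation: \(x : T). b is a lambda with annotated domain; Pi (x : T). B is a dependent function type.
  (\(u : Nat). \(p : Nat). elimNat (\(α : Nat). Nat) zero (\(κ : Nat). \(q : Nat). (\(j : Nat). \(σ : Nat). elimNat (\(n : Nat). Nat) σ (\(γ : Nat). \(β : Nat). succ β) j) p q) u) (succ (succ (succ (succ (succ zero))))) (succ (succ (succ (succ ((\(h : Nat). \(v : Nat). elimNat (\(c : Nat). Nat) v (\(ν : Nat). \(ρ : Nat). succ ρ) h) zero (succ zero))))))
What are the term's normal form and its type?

reduced normal form:
  succ (succ (succ (succ (succ (succ (succ (succ (succ (succ (succ (succ (succ (succ (succ (succ (succ (succ (succ (succ (succ (succ (succ (succ (succ zero))))))))))))))))))))))))
the term's type:
  Nat
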